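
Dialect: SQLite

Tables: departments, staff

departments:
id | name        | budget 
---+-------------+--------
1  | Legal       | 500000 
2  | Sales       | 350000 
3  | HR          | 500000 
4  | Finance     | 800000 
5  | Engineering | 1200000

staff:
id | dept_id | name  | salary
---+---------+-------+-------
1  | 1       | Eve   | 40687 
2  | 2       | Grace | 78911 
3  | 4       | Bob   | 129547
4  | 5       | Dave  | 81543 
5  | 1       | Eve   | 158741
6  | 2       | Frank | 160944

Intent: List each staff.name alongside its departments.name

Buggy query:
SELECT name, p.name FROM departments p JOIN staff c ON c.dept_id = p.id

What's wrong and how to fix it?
Bug: Both tables have a 'name' column; the unqualified reference is ambiguous

Fix: Prefix ambiguous columns with the table alias

Corrected query:
SELECT c.name, p.name FROM departments p JOIN staff c ON c.dept_id = p.id

Result:
name  | name       
------+------------
Eve   | Legal      
Grace | Sales      
Bob   | Finance    
Dave  | Engineering
Eve   | Legal      
Frank | Sales      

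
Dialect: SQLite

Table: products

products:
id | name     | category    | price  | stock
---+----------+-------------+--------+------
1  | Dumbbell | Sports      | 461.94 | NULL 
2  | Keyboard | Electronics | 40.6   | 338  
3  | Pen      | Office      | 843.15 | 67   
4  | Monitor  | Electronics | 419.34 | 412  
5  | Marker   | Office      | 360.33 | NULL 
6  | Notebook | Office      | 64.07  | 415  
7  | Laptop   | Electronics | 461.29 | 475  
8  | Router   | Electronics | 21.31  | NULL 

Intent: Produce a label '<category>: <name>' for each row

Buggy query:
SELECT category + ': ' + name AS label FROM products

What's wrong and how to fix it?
Bug: SQLite uses || for string concatenation; + coerces text to numbers (yielding 0)

Fix: Use the || operator for string concatenation

Corrected query:
SELECT category || ': ' || name AS label FROM products

Result:
label                
---------------------
Sports: Dumbbell     
Electronics: Keyboard
Office: Pen          
Electronics: Monitor 
Office: Marker       
Office: Notebook     
Electronics: Laptop  
Electronics: Router  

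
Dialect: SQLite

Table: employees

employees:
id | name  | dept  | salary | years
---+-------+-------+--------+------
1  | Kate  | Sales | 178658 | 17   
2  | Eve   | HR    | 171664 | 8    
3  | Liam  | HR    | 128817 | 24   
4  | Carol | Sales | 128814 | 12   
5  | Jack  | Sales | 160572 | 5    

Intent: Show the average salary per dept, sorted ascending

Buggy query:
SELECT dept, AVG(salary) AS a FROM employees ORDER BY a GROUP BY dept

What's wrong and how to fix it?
Bug: ORDER BY appears before GROUP BY; SQL clause order requires GROUP BY first

Fix: Move ORDER BY to the end, after GROUP BY

Corrected query:
SELECT dept, AVG(salary) AS a FROM employees GROUP BY dept ORDER BY a

Result:
dept  | a            
------+--------------
HR    | 150240.5     
Sales | 156014.666667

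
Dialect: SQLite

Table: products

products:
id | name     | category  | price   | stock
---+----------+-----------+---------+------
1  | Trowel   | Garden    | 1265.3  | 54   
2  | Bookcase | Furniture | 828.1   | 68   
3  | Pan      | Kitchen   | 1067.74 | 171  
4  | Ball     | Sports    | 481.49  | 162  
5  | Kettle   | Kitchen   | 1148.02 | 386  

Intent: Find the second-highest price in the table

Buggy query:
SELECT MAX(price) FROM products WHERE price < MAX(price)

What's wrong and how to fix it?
Bug: MAX(price) on the right of the comparison is an aggregate-in-WHERE error

Fix: Compute the overall MAX in a subquery, then take MAX of rows below it

Corrected query:
SELECT MAX(price) FROM products WHERE price < (SELECT MAX(price) FROM products)

Result:
MAX(price)
----------
1148.02   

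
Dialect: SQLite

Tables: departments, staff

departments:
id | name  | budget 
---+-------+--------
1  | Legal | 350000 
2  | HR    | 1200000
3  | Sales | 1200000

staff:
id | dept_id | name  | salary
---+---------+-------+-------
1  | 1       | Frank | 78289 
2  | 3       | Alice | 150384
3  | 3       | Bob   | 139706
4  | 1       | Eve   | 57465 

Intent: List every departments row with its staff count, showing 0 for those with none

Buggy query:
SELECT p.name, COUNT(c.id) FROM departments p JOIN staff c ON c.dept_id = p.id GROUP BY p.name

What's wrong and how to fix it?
Bug: INNER JOIN drops departments rows that have no matching staff rows

Fix: Use LEFT JOIN so parents without children still appear (COUNT(c.id) gives 0)

Corrected query:
SELECT p.name, COUNT(c.id) FROM departments p LEFT JOIN staff c ON c.dept_id = p.id GROUP BY p.name

Result:
name  | COUNT(c.id)
------+------------
HR    | 0          
Legal | 2          
Sales | 2          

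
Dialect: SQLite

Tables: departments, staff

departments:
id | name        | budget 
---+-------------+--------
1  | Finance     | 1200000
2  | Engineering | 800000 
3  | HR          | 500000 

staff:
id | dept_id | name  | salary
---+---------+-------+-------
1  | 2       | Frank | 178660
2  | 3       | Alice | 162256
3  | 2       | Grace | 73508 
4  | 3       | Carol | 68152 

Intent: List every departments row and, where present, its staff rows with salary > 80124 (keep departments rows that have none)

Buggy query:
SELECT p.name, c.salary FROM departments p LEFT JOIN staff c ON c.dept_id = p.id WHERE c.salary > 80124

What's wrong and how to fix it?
Bug: Filtering c.salary in WHERE discards the NULL rows produced by LEFT JOIN, turning it into an inner join

Fix: Put 'c.salary > 80124' in the JOIN's ON clause instead of WHERE

Corrected query:
SELECT p.name, c.salary FROM departments p LEFT JOIN staff c ON c.dept_id = p.id AND c.salary > 80124

Result:
name        | salary
------------+-------
Finance     | NULL  
Engineering | 178660
HR          | 162256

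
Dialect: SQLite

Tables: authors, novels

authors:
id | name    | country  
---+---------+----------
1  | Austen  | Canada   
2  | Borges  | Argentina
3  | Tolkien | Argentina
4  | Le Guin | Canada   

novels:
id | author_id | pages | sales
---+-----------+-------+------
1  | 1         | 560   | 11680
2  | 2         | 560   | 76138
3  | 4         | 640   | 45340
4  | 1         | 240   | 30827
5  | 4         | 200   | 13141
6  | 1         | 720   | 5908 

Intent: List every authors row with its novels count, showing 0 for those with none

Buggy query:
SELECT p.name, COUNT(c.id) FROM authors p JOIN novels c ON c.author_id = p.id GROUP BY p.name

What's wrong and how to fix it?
Bug: An inner join excludes parents with zero children

Fix: Use LEFT JOIN so parents without children still appear (COUNT(c.id) gives 0)

Corrected query:
SELECT p.name, COUNT(c.id) FROM authors p LEFT JOIN novels c ON c.author_id = p.id GROUP BY p.name

Result:
name    | COUNT(c.id)
--------+------------
Austen  | 3          
Borges  | 1          
Le Guin | 2          
Tolkien | 0          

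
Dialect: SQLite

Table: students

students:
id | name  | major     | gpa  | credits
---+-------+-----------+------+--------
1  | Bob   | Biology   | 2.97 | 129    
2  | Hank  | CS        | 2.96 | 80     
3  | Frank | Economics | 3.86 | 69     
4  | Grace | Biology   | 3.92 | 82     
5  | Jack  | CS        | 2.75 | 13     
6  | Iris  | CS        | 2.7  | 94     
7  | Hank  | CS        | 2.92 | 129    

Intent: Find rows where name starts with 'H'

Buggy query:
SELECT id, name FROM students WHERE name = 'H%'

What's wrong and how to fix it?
Bug: Wildcards only work with LIKE; '=' treats '%' as a literal character

Fix: Use LIKE for wildcard pattern matching

Corrected query:
SELECT id, name FROM students WHERE name LIKE 'H%'

Result:
id | name
---+-----
2  | Hank
7  | Hank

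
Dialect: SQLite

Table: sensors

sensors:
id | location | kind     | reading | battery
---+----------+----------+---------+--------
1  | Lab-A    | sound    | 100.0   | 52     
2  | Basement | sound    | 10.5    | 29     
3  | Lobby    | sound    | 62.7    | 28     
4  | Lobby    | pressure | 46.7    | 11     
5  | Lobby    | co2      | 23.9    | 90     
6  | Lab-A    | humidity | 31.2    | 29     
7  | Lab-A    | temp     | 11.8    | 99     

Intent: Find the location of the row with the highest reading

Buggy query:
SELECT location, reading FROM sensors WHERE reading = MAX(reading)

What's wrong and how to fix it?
Bug: WHERE is evaluated per row; an aggregate over the whole table isn't defined there

Fix: Wrap MAX in a scalar subquery so WHERE compares against a single value

Corrected query:
SELECT location, reading FROM sensors WHERE reading = (SELECT MAX(reading) FROM sensors)

Result:
location | reading
---------+--------
Lab-A    | 100    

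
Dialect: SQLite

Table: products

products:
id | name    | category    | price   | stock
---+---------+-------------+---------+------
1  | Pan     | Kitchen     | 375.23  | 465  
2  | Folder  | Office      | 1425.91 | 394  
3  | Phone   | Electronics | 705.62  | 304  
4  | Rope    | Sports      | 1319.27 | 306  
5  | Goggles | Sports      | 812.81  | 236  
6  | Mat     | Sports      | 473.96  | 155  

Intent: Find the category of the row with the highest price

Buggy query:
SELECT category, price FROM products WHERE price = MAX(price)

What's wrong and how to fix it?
Bug: WHERE is evaluated per row; an aggregate over the whole table isn't defined there

Fix: Wrap MAX in a scalar subquery so WHERE compares against a single value

Corrected query:
SELECT category, price FROM products WHERE price = (SELECT MAX(price) FROM products)

Result:
category | price  
---------+--------
Office   | 1425.91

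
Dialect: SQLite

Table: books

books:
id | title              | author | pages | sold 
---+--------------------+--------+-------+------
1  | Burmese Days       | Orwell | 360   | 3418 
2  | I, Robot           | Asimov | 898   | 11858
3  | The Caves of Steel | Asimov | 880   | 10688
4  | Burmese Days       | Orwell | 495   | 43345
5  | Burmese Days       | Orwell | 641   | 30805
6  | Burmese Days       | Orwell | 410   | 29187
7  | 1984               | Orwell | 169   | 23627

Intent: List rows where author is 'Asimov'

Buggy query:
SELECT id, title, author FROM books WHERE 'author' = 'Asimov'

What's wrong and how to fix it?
Bug: 'author' in single quotes is a string literal, not the column; the comparison is literal-vs-literal and never true

Fix: Remove the quotes around the column name (or use double quotes for an identifier)

Corrected query:
SELECT id, title, author FROM books WHERE author = 'Asimov'

Result:
id | title              | author
---+--------------------+-------
2  | I, Robot           | Asimov
3  | The Caves of Steel | Asimov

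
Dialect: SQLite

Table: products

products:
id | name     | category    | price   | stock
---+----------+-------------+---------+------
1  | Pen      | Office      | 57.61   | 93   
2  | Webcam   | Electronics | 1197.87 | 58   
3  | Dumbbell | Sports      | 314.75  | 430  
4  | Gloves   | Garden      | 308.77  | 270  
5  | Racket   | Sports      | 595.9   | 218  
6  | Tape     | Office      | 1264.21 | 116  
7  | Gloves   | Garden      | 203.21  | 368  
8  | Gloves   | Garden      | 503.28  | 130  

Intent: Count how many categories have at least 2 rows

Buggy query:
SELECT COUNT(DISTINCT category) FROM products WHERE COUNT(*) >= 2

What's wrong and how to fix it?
Bug: WHERE filters individual rows, not groups, so a group-level COUNT is invalid there

Fix: Use a subquery that GROUPs and filters with HAVING, then count its rows

Corrected query:
SELECT COUNT(*) FROM (SELECT category FROM products GROUP BY category HAVING COUNT(*) >= 2)

Result:
COUNT(*)
--------
3       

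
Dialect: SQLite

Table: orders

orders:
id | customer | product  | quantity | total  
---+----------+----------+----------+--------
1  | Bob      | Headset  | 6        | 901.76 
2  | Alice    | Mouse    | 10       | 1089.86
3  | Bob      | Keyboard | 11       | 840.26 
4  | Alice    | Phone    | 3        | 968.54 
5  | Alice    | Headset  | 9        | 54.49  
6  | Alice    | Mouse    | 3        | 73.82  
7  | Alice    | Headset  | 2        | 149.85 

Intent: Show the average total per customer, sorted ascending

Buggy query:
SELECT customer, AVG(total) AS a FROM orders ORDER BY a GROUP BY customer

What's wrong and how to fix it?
Bug: GROUP BY must precede ORDER BY

Fix: Move ORDER BY to the end, after GROUP BY

Corrected query:
SELECT customer, AVG(total) AS a FROM orders GROUP BY customer ORDER BY a

Result:
customer | a      
---------+--------
Alice    | 467.312
Bob      | 871.01 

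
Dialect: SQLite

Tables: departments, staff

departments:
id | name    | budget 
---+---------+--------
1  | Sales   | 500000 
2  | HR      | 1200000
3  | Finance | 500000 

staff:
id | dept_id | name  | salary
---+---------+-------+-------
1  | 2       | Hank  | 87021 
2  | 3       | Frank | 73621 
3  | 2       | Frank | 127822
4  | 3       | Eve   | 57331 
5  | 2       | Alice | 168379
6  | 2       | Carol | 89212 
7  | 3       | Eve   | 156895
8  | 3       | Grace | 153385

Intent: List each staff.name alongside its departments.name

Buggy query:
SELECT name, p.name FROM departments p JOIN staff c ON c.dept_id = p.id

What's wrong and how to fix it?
Bug: Both tables have a 'name' column; the unqualified reference is ambiguous

Fix: Prefix ambiguous columns with the table alias

Corrected query:
SELECT c.name, p.name FROM departments p JOIN staff c ON c.dept_id = p.id

Result:
name  | name   
------+--------
Hank  | HR     
Frank | Finance
Frank | HR     
Eve   | Finance
Alice | HR     
Carol | HR     
Eve   | Finance
Grace | Finance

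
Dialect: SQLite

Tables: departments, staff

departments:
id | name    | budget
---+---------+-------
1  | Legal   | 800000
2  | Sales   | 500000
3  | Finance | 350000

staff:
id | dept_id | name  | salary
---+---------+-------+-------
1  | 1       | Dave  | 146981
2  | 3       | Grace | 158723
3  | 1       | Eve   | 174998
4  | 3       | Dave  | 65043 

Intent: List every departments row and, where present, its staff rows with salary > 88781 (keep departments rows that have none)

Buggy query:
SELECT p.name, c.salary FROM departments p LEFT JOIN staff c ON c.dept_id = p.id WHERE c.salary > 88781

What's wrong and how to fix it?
Bug: Filtering c.salary in WHERE discards the NULL rows produced by LEFT JOIN, turning it into an inner join

Fix: Move the right-table condition into the ON clause so unmatched parents are kept

Corrected query:
SELECT p.name, c.salary FROM departments p LEFT JOIN staff c ON c.dept_id = p.id AND c.salary > 88781

Result:
name    | salary
--------+-------
Legal   | 146981
Legal   | 174998
Sales   | NULL  
Finance | 158723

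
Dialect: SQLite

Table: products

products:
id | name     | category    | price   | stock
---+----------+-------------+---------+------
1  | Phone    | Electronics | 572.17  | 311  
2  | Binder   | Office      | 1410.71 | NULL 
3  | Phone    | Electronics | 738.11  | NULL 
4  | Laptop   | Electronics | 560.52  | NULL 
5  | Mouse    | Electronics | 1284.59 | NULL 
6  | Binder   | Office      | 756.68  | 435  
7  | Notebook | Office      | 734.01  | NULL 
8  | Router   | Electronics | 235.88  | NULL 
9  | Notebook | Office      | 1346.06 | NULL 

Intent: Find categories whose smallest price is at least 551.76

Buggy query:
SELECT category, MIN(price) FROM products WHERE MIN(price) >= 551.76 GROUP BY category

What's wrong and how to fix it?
Bug: Aggregates like MIN are computed per group after WHERE runs

Fix: Replace WHERE with HAVING after the GROUP BY

Corrected query:
SELECT category, MIN(price) FROM products GROUP BY category HAVING MIN(price) >= 551.76

Result:
category | MIN(price)
---------+-----------
Office   | 734.01    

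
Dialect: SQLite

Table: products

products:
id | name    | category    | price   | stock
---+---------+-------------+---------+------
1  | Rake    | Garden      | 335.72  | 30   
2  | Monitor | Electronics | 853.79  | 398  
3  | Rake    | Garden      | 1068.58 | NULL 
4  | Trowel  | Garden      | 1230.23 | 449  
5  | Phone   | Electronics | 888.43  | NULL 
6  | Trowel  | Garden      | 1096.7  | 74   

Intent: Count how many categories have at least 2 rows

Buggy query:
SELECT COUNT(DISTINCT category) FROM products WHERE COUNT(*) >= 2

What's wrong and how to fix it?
Bug: COUNT(*) cannot appear in WHERE; the per-group count doesn't exist yet

Fix: Use a subquery that GROUPs and filters with HAVING, then count its rows

Corrected query:
SELECT COUNT(*) FROM (SELECT category FROM products GROUP BY category HAVING COUNT(*) >= 2)

Result:
COUNT(*)
--------
2       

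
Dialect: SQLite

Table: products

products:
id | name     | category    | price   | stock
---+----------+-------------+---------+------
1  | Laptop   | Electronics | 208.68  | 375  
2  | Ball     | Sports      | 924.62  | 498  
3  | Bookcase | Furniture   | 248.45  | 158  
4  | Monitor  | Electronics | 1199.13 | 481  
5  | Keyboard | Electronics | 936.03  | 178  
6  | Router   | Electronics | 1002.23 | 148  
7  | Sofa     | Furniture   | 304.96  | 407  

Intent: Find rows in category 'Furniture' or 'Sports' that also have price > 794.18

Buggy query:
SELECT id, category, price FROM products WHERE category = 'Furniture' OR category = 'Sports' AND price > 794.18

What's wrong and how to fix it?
Bug: AND binds tighter than OR, so this parses as category = 'Furniture' OR (category = 'Sports' AND price > 794.18)

Fix: Group the OR with parentheses (or use IN), then AND the threshold

Corrected query:
SELECT id, category, price FROM products WHERE (category = 'Furniture' OR category = 'Sports') AND price > 794.18

Result:
id | category | price 
---+----------+-------
2  | Sports   | 924.62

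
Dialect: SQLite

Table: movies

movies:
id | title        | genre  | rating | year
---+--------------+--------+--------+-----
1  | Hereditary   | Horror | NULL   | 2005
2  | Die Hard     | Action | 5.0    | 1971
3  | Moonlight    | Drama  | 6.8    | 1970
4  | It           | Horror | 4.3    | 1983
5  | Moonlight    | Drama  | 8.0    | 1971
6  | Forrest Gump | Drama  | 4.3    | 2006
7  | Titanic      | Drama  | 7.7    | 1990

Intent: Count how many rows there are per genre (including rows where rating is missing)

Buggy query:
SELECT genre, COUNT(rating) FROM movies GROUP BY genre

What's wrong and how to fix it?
Bug: COUNT(rating) skips NULLs, so groups with missing rating are undercounted

Fix: Use COUNT(*) to count all rows regardless of NULL

Corrected query:
SELECT genre, COUNT(*) FROM movies GROUP BY genre

Result:
genre  | COUNT(*)
-------+---------
Action | 1       
Drama  | 4       
Horror | 2       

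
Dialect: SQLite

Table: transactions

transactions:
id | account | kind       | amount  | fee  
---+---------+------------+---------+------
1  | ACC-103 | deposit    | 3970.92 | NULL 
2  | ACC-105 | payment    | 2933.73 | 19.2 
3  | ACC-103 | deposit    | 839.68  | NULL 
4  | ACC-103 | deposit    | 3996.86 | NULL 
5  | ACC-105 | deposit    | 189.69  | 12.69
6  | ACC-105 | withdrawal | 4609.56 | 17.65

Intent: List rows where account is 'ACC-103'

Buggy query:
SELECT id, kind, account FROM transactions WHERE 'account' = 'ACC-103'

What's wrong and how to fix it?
Bug: 'account' in single quotes is a string literal, not the column; the comparison is literal-vs-literal and never true

Fix: Remove the quotes around the column name (or use double quotes for an identifier)

Corrected query:
SELECT id, kind, account FROM transactions WHERE account = 'ACC-103'

Result:
id | kind    | account
---+---------+--------
1  | deposit | ACC-103
3  | deposit | ACC-103
4  | deposit | ACC-103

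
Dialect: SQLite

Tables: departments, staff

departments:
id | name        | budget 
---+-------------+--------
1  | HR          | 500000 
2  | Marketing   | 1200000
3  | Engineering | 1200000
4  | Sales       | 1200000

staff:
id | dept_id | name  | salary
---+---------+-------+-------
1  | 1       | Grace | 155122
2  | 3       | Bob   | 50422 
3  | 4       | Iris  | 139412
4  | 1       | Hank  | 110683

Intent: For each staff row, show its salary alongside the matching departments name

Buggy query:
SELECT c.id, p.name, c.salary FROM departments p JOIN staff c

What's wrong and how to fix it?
Bug: Missing join condition: each staff row is matched to all departments rows instead of just its own

Fix: Specify the join condition linking the foreign key to the parent id

Corrected query:
SELECT c.id, p.name, c.salary FROM departments p JOIN staff c ON c.dept_id = p.id

Result:
id | name        | salary
---+-------------+-------
1  | HR          | 155122
2  | Engineering | 50422 
3  | Sales       | 139412
4  | HR          | 110683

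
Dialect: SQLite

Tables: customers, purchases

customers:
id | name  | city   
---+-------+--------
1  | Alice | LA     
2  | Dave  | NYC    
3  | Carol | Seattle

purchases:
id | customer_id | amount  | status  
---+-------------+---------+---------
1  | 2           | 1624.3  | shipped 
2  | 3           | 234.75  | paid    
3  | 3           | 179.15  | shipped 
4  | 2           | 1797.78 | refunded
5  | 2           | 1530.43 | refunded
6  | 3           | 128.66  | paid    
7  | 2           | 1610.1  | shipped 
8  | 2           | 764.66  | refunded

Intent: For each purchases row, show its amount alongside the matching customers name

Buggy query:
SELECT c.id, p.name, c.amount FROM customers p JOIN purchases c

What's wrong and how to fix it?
Bug: Missing join condition: each purchases row is matched to all customers rows instead of just its own

Fix: Specify the join condition linking the foreign key to the parent id

Corrected query:
SELECT c.id, p.name, c.amount FROM customers p JOIN purchases c ON c.customer_id = p.id

Result:
id | name  | amount 
---+-------+--------
1  | Dave  | 1624.3 
2  | Carol | 234.75 
3  | Carol | 179.15 
4  | Dave  | 1797.78
5  | Dave  | 1530.43
6  | Carol | 128.66 
7  | Dave  | 1610.1 
8  | Dave  | 764.66 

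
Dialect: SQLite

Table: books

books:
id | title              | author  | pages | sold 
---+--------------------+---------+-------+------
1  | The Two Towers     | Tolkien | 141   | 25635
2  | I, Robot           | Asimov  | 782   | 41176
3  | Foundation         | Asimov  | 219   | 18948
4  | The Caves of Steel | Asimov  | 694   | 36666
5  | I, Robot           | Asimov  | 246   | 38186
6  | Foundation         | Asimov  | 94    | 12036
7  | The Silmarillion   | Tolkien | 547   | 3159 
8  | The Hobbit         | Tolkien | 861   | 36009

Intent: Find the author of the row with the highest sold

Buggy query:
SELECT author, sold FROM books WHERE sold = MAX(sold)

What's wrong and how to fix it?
Bug: WHERE is evaluated per row; an aggregate over the whole table isn't defined there

Fix: Wrap MAX in a scalar subquery so WHERE compares against a single value

Corrected query:
SELECT author, sold FROM books WHERE sold = (SELECT MAX(sold) FROM books)

Result:
author | sold 
-------+------
Asimov | 41176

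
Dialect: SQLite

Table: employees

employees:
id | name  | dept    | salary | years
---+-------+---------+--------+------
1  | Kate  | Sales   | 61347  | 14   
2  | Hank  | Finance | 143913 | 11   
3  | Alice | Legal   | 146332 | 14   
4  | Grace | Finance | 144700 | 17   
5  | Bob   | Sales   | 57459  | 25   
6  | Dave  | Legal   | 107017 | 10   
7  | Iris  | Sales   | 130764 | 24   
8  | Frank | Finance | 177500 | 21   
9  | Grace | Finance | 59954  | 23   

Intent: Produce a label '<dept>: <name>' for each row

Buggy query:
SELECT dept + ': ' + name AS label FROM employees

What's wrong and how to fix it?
Bug: '+' is numeric addition; on text columns SQLite converts them to 0 instead of concatenating

Fix: Replace + with || to concatenate text

Corrected query:
SELECT dept || ': ' || name AS label FROM employees

Result:
label         
--------------
Sales: Kate   
Finance: Hank 
Legal: Alice  
Finance: Grace
Sales: Bob    
Legal: Dave   
Sales: Iris   
Finance: Frank
Finance: Grace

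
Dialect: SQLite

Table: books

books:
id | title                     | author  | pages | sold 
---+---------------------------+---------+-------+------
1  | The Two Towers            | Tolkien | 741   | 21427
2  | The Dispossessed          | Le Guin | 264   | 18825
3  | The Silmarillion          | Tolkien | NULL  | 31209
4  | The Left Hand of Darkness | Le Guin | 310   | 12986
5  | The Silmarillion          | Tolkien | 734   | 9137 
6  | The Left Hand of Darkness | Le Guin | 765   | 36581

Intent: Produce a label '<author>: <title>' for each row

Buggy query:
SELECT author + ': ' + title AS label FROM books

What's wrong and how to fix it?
Bug: SQLite uses || for string concatenation; + coerces text to numbers (yielding 0)

Fix: Replace + with || to concatenate text

Corrected query:
SELECT author || ': ' || title AS label FROM books

Result:
label                             
----------------------------------
Tolkien: The Two Towers           
Le Guin: The Dispossessed         
Tolkien: The Silmarillion         
Le Guin: The Left Hand of Darkness
Tolkien: The Silmarillion         
Le Guin: The Left Hand of Darkness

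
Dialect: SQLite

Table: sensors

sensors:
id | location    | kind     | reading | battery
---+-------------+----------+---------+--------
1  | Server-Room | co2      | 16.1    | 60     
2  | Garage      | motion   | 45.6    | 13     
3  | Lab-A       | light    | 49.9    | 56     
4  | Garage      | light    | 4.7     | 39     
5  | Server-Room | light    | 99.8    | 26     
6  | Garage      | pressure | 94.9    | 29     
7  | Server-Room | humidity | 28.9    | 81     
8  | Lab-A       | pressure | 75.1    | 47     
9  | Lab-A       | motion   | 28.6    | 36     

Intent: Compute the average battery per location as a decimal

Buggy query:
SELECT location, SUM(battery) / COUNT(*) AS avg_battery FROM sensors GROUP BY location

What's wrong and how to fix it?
Bug: Both operands are integers, so '/' performs integer division and truncates

Fix: Multiply by 1.0 (or CAST to REAL) to force floating-point division

Corrected query:
SELECT location, SUM(battery) * 1.0 / COUNT(*) AS avg_battery FROM sensors GROUP BY location

Result:
location    | avg_battery
------------+------------
Garage      | 27         
Lab-A       | 46.333333  
Server-Room | 55.666667  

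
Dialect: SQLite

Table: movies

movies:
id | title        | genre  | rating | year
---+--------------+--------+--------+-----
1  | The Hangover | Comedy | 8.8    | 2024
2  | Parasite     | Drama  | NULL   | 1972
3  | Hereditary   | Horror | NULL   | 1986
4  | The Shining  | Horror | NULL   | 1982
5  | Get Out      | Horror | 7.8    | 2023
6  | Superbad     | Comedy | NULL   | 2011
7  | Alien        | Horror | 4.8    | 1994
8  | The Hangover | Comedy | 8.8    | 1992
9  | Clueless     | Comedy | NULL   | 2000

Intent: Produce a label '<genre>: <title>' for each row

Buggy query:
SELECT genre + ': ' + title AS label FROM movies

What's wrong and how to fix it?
Bug: SQLite uses || for string concatenation; + coerces text to numbers (yielding 0)

Fix: Replace + with || to concatenate text

Corrected query:
SELECT genre || ': ' || title AS label FROM movies

Result:
label               
--------------------
Comedy: The Hangover
Drama: Parasite     
Horror: Hereditary  
Horror: The Shining 
Horror: Get Out     
Comedy: Superbad    
Horror: Alien       
Comedy: The Hangover
Comedy: Clueless    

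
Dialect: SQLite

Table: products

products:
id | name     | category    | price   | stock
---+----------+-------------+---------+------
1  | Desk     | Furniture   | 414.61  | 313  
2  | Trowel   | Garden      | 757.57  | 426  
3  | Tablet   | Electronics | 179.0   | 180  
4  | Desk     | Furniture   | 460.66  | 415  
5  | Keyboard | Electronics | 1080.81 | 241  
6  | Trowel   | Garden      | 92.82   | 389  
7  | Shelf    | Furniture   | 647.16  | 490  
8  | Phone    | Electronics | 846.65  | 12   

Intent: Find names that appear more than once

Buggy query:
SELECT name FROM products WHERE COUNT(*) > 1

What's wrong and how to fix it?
Bug: COUNT(*) is an aggregate and cannot be used in WHERE

Fix: Group first, then use HAVING for the count condition

Corrected query:
SELECT name FROM products GROUP BY name HAVING COUNT(*) > 1

Result:
name  
------
Desk  
Trowel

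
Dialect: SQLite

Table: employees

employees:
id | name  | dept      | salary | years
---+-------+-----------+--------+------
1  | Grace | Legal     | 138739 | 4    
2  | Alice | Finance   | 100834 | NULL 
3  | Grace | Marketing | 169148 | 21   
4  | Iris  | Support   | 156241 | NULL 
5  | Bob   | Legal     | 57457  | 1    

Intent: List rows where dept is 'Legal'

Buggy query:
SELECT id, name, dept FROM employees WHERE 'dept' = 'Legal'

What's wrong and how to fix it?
Bug: 'dept' in single quotes is a string literal, not the column; the comparison is literal-vs-literal and never true

Fix: Reference the column as dept without single quotes

Corrected query:
SELECT id, name, dept FROM employees WHERE dept = 'Legal'

Result:
id | name  | dept 
---+-------+------
1  | Grace | Legal
5  | Bob   | Legal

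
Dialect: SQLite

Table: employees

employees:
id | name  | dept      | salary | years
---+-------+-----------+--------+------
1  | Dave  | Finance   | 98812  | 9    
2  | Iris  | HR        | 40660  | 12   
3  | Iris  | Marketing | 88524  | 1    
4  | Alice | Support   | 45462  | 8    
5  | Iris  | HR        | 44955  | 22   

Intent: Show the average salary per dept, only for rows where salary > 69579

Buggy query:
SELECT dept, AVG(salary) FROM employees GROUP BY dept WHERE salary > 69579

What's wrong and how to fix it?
Bug: Row-level WHERE must come before GROUP BY in the clause order

Fix: Place WHERE between FROM and GROUP BY

Corrected query:
SELECT dept, AVG(salary) FROM employees WHERE salary > 69579 GROUP BY dept

Result:
dept      | AVG(salary)
----------+------------
Finance   | 98812      
Marketing | 88524      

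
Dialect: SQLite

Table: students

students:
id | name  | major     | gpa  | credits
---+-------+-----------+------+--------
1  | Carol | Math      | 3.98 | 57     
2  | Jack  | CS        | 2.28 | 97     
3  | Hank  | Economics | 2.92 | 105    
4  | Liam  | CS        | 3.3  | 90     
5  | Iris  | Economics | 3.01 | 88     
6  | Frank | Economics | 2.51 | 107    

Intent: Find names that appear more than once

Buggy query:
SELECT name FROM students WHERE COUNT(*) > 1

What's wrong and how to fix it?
Bug: WHERE can't reference COUNT(*); aggregates are computed after WHERE

Fix: Group first, then use HAVING for the count condition

Corrected query:
SELECT name FROM students GROUP BY name HAVING COUNT(*) > 1

Result:
(no rows)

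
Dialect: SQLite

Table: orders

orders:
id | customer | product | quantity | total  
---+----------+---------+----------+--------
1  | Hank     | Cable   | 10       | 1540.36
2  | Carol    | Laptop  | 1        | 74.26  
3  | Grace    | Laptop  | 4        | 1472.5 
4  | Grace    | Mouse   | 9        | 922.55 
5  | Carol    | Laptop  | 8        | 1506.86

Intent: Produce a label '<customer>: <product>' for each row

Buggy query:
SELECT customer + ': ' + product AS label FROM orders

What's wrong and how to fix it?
Bug: SQLite uses || for string concatenation; + coerces text to numbers (yielding 0)

Fix: Use the || operator for string concatenation

Corrected query:
SELECT customer || ': ' || product AS label FROM orders

Result:
label        
-------------
Hank: Cable  
Carol: Laptop
Grace: Laptop
Grace: Mouse 
Carol: Laptop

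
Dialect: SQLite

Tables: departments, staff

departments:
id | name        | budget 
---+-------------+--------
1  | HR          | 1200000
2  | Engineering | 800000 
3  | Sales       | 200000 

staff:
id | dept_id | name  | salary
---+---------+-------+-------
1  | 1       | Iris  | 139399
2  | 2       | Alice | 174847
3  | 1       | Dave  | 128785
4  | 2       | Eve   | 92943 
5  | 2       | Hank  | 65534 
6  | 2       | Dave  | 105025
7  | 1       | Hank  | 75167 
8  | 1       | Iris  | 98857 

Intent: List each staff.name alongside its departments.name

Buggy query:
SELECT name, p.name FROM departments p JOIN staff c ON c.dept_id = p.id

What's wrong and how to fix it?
Bug: 'name' exists in both joined tables, so the database can't tell which one is meant

Fix: Prefix ambiguous columns with the table alias

Corrected query:
SELECT c.name, p.name FROM departments p JOIN staff c ON c.dept_id = p.id

Result:
name  | name       
------+------------
Iris  | HR         
Alice | Engineering
Dave  | HR         
Eve   | Engineering
Hank  | Engineering
Dave  | Engineering
Hank  | HR         
Iris  | HR         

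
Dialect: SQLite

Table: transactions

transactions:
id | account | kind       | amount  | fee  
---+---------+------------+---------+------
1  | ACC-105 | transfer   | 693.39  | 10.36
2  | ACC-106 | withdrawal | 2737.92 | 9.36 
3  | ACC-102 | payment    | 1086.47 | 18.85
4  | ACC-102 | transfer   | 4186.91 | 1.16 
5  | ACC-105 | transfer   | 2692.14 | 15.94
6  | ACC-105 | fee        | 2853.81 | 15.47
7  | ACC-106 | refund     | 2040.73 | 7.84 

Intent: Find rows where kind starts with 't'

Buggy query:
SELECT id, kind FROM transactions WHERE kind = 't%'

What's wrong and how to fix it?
Bug: Wildcards only work with LIKE; '=' treats '%' as a literal character

Fix: Replace '=' with LIKE so 't%' is treated as a pattern

Corrected query:
SELECT id, kind FROM transactions WHERE kind LIKE 't%'

Result:
id | kind    
---+---------
1  | transfer
4  | transfer
5  | transfer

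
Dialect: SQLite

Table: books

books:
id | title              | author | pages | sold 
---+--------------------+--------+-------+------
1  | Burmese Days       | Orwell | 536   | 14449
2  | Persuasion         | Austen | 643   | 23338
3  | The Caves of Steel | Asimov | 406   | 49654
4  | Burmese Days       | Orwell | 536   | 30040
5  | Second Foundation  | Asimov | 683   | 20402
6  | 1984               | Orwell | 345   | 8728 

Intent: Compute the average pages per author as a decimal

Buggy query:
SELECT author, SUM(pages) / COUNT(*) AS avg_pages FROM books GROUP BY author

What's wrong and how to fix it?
Bug: SUM(pages) and COUNT(*) are both integers; the division truncates the fractional part

Fix: Multiply by 1.0 (or CAST to REAL) to force floating-point division

Corrected query:
SELECT author, SUM(pages) * 1.0 / COUNT(*) AS avg_pages FROM books GROUP BY author

Result:
author | avg_pages 
-------+-----------
Asimov | 544.5     
Austen | 643       
Orwell | 472.333333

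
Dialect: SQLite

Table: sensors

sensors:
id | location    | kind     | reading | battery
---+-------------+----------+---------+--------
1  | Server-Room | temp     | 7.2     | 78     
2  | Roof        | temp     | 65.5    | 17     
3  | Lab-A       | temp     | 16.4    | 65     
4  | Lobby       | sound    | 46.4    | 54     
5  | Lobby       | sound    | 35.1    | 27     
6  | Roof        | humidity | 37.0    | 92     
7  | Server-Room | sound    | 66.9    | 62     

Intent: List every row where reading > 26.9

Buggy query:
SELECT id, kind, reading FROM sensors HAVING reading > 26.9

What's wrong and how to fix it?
Bug: HAVING filters the output of aggregation, but this query has no GROUP BY and no aggregate functions, so SQLite rejects it (HAVING clause on a non-aggregate query); the condition here is per row

Fix: Replace HAVING with WHERE since the condition applies to individual rows

Corrected query:
SELECT id, kind, reading FROM sensors WHERE reading > 26.9

Result:
id | kind     | reading
---+----------+--------
2  | temp     | 65.5   
4  | sound    | 46.4   
5  | sound    | 35.1   
6  | humidity | 37     
7  | sound    | 66.9   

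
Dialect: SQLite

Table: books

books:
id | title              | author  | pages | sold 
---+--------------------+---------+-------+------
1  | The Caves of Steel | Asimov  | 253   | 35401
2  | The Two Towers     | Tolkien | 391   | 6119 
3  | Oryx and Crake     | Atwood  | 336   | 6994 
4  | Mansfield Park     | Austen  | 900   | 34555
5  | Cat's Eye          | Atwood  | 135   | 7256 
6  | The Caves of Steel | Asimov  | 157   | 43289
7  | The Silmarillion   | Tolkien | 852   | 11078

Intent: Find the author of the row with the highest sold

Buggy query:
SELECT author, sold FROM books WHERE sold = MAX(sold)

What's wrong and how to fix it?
Bug: MAX(sold) is an aggregate and cannot be used directly in WHERE

Fix: Use a subquery: WHERE sold = (SELECT MAX(sold) FROM books)

Corrected query:
SELECT author, sold FROM books WHERE sold = (SELECT MAX(sold) FROM books)

Result:
author | sold 
-------+------
Asimov | 43289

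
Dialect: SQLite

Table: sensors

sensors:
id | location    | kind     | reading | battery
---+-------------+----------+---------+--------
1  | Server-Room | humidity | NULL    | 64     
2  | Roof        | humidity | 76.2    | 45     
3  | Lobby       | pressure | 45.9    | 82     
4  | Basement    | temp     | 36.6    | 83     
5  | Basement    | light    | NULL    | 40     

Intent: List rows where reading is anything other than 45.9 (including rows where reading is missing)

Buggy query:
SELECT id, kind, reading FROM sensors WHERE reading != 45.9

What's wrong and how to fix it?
Bug: 'reading != 45.9' is unknown when reading is NULL, so NULL rows are silently excluded

Fix: Add an explicit OR reading IS NULL to include the missing-value rows

Corrected query:
SELECT id, kind, reading FROM sensors WHERE reading != 45.9 OR reading IS NULL

Result:
id | kind     | reading
---+----------+--------
1  | humidity | NULL   
2  | humidity | 76.2   
4  | temp     | 36.6   
5  | light    | NULL   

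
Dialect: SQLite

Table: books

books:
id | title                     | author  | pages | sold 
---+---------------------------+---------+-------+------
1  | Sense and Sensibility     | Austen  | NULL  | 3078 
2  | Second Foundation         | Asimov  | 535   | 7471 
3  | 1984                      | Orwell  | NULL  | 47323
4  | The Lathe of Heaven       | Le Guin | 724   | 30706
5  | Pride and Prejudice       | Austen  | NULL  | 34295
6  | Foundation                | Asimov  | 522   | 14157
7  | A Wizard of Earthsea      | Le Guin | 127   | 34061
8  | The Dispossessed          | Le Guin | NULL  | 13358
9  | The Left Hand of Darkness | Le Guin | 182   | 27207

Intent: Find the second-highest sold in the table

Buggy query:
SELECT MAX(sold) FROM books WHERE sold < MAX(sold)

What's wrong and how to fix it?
Bug: The inner MAX is an aggregate inside WHERE, which is not allowed

Fix: Put the inner MAX in a scalar subquery

Corrected query:
SELECT MAX(sold) FROM books WHERE sold < (SELECT MAX(sold) FROM books)

Result:
MAX(sold)
---------
34295    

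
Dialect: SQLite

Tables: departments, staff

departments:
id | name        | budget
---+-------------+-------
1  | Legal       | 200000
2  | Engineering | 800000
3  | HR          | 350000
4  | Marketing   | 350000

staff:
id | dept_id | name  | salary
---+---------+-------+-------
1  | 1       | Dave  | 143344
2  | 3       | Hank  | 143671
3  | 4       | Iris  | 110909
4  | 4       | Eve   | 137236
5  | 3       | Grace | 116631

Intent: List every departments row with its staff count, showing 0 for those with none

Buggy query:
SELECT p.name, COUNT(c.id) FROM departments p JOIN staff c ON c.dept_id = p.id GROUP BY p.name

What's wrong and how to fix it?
Bug: An inner join excludes parents with zero children

Fix: Use LEFT JOIN so parents without children still appear (COUNT(c.id) gives 0)

Corrected query:
SELECT p.name, COUNT(c.id) FROM departments p LEFT JOIN staff c ON c.dept_id = p.id GROUP BY p.name

Result:
name        | COUNT(c.id)
------------+------------
Engineering | 0          
HR          | 2          
Legal       | 1          
Marketing   | 2          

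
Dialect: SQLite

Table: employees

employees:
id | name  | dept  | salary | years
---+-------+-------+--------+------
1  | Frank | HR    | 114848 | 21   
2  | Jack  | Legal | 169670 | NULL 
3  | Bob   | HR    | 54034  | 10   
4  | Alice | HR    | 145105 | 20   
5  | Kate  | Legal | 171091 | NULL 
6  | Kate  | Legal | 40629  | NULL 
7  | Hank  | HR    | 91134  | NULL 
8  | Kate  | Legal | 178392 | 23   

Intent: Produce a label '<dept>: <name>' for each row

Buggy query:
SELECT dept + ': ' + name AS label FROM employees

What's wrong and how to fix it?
Bug: SQLite uses || for string concatenation; + coerces text to numbers (yielding 0)

Fix: Replace + with || to concatenate text

Corrected query:
SELECT dept || ': ' || name AS label FROM employees

Result:
label      
-----------
HR: Frank  
Legal: Jack
HR: Bob    
HR: Alice  
Legal: Kate
Legal: Kate
HR: Hank   
Legal: Kate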